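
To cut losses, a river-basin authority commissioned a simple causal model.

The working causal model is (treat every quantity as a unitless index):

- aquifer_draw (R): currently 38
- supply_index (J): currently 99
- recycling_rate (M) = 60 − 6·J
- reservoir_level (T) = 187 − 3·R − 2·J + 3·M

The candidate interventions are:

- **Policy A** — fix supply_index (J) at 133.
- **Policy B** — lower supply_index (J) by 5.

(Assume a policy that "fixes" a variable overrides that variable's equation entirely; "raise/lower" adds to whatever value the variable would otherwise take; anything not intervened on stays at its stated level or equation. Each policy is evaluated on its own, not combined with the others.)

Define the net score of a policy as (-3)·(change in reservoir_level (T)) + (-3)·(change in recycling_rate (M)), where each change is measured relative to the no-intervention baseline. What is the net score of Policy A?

2652

Baseline:
  R = 38
  J = 99
  M = 60 − 6·99 = -534
  T = 187 − 3·38 − 2·99 + 3·(-534) = -1727
Policy A (J := 133):
  R = 38
  J = 133
  M = 60 − 6·133 = -738
  T = 187 − 3·38 − 2·133 + 3·(-738) = -2407
ΔT = -2407 − (-1727) = -680; ΔM = -738 − (-534) = -204
Score = (-3)·(-680) + (-3)·(-204) = 2652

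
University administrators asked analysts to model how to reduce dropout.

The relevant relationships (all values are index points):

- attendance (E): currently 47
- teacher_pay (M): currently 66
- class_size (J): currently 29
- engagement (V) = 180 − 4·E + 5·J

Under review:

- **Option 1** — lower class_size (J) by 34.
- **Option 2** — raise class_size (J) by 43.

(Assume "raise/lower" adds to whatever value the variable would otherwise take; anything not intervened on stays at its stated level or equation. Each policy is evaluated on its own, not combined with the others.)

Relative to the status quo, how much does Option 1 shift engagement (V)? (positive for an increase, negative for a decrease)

-170

Baseline:
  E = 47
  J = 29
  V = 180 − 4·47 + 5·29 = 137
Option 1 (J − 34):
  E = 47
  J = 29 − 34 = -5
  V = 180 − 4·47 + 5·(-5) = -33
Change in V: -33 − 137 = -170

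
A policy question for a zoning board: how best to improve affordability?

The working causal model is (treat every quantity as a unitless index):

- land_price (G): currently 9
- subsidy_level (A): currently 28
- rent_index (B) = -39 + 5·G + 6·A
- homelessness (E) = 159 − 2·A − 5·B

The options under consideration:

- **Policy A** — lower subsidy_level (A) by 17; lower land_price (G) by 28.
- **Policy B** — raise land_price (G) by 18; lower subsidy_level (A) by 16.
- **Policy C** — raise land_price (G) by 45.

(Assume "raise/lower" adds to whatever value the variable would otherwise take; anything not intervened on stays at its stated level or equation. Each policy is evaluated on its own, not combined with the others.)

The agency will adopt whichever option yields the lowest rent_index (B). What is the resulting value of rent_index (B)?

-68

Policy A (A − 17, G − 28):
  G = 9 − 28 = -19
  A = 28 − 17 = 11
  B = -39 + 5·(-19) + 6·11 = -68
Policy B (G + 18, A − 16):
  G = 9 + 18 = 27
  A = 28 − 16 = 12
  B = -39 + 5·27 + 6·12 = 168
Policy C (G + 45):
  G = 9 + 45 = 54
  A = 28
  B = -39 + 5·54 + 6·28 = 399
Comparing — Policy A: B=-68, Policy B: B=168, Policy C: B=399. Lowest is -68 (Policy A).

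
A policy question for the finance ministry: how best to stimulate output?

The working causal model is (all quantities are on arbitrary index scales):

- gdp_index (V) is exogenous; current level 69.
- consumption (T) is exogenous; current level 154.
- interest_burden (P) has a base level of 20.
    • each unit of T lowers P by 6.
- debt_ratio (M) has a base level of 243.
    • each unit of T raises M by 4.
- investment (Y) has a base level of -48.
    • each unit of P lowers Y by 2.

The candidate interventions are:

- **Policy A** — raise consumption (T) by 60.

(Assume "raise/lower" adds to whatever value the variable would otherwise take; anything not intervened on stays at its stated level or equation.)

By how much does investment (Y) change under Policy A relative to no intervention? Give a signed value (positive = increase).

720

Baseline:
  T = 154
  P = 20 − 6·154 = -904
  Y = -48 − 2·(-904) = 1760
Policy A (T + 60):
  T = 154 + 60 = 214
  P = 20 − 6·214 = -1264
  Y = -48 − 2·(-1264) = 2480
Change in Y: 2480 − 1760 = 720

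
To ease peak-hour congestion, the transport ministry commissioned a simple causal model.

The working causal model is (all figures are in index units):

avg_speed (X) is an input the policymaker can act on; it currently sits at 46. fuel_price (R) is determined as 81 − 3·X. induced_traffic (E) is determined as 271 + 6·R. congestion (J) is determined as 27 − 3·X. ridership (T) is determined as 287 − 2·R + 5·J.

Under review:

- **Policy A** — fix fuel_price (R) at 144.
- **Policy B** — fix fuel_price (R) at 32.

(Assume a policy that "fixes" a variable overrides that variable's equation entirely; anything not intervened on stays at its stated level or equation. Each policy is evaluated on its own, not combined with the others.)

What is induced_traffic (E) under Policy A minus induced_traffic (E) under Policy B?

672

Policy A (R := 144):
  X = 46
  R = 144
  E = 271 + 6·144 = 1135
Policy B (R := 32):
  X = 46
  R = 32
  E = 271 + 6·32 = 463
E: 1135 − 463 = 672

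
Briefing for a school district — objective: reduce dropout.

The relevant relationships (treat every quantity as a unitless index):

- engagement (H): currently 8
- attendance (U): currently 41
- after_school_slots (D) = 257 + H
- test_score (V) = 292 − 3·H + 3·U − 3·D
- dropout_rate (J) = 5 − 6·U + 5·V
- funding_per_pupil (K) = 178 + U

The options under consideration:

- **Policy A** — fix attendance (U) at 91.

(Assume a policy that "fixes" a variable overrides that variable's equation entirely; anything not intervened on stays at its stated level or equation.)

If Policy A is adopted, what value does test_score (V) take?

Policy A (U := 91):
  H = 8
  U = 91
  D = 257 + 8 = 265
  V = 292 − 3·8 + 3·91 − 3·265 = -254

-254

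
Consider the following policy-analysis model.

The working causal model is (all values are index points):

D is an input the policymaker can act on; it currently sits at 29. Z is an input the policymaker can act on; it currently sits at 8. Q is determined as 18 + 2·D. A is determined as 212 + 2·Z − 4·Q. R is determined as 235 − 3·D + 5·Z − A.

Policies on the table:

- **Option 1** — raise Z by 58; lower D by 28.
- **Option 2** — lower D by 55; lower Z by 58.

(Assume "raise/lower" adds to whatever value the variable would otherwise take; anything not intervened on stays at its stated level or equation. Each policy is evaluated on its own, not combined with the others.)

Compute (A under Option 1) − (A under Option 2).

16

Option 1 (Z + 58, D − 28):
  D = 29 − 28 = 1
  Z = 8 + 58 = 66
  Q = 18 + 2·1 = 20
  A = 212 + 2·66 − 4·20 = 264
Option 2 (D − 55, Z − 58):
  D = 29 − 55 = -26
  Z = 8 − 58 = -50
  Q = 18 + 2·(-26) = -34
  A = 212 + 2·(-50) − 4·(-34) = 248
A: 264 − 248 = 16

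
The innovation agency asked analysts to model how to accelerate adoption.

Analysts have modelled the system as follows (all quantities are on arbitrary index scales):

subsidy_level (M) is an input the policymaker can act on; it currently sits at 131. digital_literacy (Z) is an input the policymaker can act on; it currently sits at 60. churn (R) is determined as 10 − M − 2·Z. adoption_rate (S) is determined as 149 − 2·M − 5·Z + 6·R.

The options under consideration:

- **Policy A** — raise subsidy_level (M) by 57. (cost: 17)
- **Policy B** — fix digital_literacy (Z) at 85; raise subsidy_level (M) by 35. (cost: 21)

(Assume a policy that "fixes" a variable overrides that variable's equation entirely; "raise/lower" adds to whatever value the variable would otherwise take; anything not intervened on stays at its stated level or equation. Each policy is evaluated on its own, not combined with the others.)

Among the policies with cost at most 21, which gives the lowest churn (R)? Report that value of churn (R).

Policy A (M + 57):
  M = 131 + 57 = 188
  Z = 60
  R = 10 − 188 − 2·60 = -298
Policy B (Z := 85, M + 35):
  M = 131 + 35 = 166
  Z = 85
  R = 10 − 166 − 2·85 = -326
Comparing — Policy A: R=-298, Policy B: R=-326. Lowest is -326 (Policy B).

-326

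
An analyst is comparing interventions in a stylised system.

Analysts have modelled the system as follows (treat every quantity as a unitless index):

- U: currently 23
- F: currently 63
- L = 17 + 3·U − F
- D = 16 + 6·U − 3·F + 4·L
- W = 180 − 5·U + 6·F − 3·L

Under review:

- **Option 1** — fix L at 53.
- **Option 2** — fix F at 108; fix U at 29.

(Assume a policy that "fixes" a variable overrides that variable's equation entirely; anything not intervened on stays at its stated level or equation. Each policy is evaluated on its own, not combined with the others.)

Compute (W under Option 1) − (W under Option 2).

Option 1 (L := 53):
  U = 23
  F = 63
  L = 53
  W = 180 − 5·23 + 6·63 − 3·53 = 284
Option 2 (F := 108, U := 29):
  U = 29
  F = 108
  L = 17 + 3·29 − 108 = -4
  W = 180 − 5·29 + 6·108 − 3·(-4) = 695
W: 284 − 695 = -411

-411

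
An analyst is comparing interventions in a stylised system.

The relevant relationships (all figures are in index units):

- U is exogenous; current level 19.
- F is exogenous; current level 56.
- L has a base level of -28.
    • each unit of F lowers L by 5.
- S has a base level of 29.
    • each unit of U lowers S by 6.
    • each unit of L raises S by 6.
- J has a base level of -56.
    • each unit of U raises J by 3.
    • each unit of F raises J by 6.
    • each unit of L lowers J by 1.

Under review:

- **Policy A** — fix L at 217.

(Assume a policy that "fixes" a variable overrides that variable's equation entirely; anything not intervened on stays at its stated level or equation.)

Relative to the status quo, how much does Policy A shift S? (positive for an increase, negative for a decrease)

Baseline:
  U = 19
  F = 56
  L = -28 − 5·56 = -308
  S = 29 − 6·19 + 6·(-308) = -1933
Policy A (L := 217):
  U = 19
  F = 56
  L = 217
  S = 29 − 6·19 + 6·217 = 1217
Change in S: 1217 − (-1933) = 3150

3150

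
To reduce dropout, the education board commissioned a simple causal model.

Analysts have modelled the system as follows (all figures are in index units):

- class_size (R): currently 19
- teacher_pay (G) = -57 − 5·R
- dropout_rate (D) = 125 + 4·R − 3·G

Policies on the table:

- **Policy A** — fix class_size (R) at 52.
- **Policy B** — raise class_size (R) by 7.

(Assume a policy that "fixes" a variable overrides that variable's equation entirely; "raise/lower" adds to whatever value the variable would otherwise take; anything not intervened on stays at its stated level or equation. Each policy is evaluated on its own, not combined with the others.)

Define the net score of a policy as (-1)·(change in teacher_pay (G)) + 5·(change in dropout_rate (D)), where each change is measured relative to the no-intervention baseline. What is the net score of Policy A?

3300

Baseline:
  R = 19
  G = -57 − 5·19 = -152
  D = 125 + 4·19 − 3·(-152) = 657
Policy A (R := 52):
  R = 52
  G = -57 − 5·52 = -317
  D = 125 + 4·52 − 3·(-317) = 1284
ΔG = -317 − (-152) = -165; ΔD = 1284 − 657 = 627
Score = (-1)·(-165) + 5·627 = 3300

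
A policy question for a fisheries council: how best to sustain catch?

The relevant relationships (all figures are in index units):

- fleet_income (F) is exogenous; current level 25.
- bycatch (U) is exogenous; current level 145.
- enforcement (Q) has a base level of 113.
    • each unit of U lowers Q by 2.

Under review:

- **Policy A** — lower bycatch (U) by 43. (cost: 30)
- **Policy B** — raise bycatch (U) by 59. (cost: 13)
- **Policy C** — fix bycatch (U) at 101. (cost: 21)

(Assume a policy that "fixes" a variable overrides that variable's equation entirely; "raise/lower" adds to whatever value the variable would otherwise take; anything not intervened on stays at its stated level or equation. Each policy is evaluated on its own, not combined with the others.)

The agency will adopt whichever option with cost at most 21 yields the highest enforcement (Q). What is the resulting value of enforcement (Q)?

-89

Policy B (U + 59):
  U = 145 + 59 = 204
  Q = 113 − 2·204 = -295
Policy C (U := 101):
  U = 101
  Q = 113 − 2·101 = -89
Comparing — Policy B: Q=-295, Policy C: Q=-89. Highest is -89 (Policy C).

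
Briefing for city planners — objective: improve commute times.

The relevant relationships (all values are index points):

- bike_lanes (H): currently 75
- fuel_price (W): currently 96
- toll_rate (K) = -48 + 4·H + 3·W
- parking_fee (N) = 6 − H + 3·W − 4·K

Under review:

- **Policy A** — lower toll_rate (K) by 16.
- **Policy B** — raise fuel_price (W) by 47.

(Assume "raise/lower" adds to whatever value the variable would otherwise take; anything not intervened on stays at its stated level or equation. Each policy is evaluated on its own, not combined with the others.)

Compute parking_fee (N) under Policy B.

-2364

Policy B (W + 47):
  H = 75
  W = 96 + 47 = 143
  K = -48 + 4·75 + 3·143 = 681
  N = 6 − 75 + 3·143 − 4·681 = -2364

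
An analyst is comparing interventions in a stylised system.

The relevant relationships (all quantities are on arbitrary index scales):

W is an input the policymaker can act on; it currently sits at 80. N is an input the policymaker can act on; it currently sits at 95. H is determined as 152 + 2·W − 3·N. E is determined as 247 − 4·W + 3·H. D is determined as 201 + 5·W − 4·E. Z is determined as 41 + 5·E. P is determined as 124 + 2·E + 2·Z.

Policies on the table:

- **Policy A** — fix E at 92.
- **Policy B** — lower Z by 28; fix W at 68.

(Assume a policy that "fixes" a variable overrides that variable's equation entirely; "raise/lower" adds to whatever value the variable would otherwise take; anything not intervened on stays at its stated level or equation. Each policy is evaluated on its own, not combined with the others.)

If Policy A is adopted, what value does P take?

1310

Policy A (E := 92):
  W = 80
  N = 95
  H = 152 + 2·80 − 3·95 = 27
  E = 92
  Z = 41 + 5·92 = 501
  P = 124 + 2·92 + 2·501 = 1310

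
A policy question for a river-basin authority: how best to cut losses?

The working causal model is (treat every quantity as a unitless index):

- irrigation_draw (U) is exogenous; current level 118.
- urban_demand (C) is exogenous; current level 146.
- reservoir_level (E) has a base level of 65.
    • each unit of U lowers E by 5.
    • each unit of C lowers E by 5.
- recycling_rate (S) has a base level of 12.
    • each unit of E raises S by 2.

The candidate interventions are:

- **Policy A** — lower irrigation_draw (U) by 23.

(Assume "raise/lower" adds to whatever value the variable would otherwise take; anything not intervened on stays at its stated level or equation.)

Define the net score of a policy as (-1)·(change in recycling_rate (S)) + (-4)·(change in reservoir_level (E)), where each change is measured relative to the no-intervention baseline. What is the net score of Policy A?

Baseline:
  U = 118
  C = 146
  E = 65 − 5·118 − 5·146 = -1255
  S = 12 + 2·(-1255) = -2498
Policy A (U − 23):
  U = 118 − 23 = 95
  C = 146
  E = 65 − 5·95 − 5·146 = -1140
  S = 12 + 2·(-1140) = -2268
ΔS = -2268 − (-2498) = 230; ΔE = -1140 − (-1255) = 115
Score = (-1)·230 + (-4)·115 = -690

-690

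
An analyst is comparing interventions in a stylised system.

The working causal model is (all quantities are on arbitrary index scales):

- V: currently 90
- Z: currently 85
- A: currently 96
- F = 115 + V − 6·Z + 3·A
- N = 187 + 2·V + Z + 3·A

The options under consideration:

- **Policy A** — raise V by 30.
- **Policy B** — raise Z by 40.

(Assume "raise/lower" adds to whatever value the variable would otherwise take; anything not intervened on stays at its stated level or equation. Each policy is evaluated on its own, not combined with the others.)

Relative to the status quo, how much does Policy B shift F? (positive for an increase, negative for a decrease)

Baseline:
  V = 90
  Z = 85
  A = 96
  F = 115 + 90 − 6·85 + 3·96 = -17
Policy B (Z + 40):
  V = 90
  Z = 85 + 40 = 125
  A = 96
  F = 115 + 90 − 6·125 + 3·96 = -257
Change in F: -257 − (-17) = -240

-240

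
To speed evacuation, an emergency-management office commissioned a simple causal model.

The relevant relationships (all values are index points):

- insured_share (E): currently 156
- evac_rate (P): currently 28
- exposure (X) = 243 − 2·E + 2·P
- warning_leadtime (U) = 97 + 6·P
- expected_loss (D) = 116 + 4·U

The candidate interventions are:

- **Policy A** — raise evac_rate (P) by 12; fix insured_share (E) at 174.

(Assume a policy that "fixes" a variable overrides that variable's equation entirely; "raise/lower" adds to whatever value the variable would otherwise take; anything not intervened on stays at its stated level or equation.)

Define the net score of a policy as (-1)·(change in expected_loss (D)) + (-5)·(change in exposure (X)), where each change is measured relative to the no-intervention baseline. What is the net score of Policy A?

Baseline:
  E = 156
  P = 28
  X = 243 − 2·156 + 2·28 = -13
  U = 97 + 6·28 = 265
  D = 116 + 4·265 = 1176
Policy A (P + 12, E := 174):
  E = 174
  P = 28 + 12 = 40
  X = 243 − 2·174 + 2·40 = -25
  U = 97 + 6·40 = 337
  D = 116 + 4·337 = 1464
ΔD = 1464 − 1176 = 288; ΔX = -25 − (-13) = -12
Score = (-1)·288 + (-5)·(-12) = -228

-228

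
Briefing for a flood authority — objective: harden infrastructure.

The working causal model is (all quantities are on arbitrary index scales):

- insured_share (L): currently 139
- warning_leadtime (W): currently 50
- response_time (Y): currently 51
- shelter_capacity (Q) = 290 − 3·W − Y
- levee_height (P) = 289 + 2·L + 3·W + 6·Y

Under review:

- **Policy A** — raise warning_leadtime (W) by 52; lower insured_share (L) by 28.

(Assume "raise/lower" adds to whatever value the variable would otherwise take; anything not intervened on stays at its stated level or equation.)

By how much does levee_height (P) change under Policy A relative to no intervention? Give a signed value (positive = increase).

Baseline:
  L = 139
  W = 50
  Y = 51
  P = 289 + 2·139 + 3·50 + 6·51 = 1023
Policy A (W + 52, L − 28):
  L = 139 − 28 = 111
  W = 50 + 52 = 102
  Y = 51
  P = 289 + 2·111 + 3·102 + 6·51 = 1123
Change in P: 1123 − 1023 = 100

100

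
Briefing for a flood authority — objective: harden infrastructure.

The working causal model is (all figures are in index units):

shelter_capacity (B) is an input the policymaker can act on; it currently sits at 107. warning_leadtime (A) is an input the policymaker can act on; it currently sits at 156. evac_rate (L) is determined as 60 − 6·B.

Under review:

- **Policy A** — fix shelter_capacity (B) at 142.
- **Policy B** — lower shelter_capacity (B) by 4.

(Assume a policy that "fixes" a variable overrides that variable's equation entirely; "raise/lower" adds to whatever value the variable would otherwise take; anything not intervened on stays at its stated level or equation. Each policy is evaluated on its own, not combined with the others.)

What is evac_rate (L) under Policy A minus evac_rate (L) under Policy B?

-234

Policy A (B := 142):
  B = 142
  L = 60 − 6·142 = -792
Policy B (B − 4):
  B = 107 − 4 = 103
  L = 60 − 6·103 = -558
L: -792 − (-558) = -234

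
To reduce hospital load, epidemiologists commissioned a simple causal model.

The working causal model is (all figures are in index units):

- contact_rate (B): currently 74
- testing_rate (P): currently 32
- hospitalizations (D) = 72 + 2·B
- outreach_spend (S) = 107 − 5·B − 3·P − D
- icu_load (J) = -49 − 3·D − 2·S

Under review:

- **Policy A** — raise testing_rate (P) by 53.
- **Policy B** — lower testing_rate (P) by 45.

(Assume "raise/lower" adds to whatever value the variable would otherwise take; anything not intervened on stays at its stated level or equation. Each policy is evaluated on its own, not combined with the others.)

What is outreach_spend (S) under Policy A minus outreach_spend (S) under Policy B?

Policy A (P + 53):
  B = 74
  P = 32 + 53 = 85
  D = 72 + 2·74 = 220
  S = 107 − 5·74 − 3·85 − 220 = -738
Policy B (P − 45):
  B = 74
  P = 32 − 45 = -13
  D = 72 + 2·74 = 220
  S = 107 − 5·74 − 3·(-13) − 220 = -444
S: -738 − (-444) = -294

-294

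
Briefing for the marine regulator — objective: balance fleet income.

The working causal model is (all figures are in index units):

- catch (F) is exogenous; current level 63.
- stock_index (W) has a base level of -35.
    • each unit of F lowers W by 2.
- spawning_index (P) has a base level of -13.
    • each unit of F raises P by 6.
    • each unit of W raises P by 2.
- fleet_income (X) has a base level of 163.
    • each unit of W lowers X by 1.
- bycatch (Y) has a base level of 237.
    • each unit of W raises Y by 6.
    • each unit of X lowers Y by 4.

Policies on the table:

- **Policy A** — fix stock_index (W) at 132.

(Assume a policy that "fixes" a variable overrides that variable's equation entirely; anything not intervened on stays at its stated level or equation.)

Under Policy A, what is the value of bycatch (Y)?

Policy A (W := 132):
  F = 63
  W = 132
  X = 163 − 132 = 31
  Y = 237 + 6·132 − 4·31 = 905

905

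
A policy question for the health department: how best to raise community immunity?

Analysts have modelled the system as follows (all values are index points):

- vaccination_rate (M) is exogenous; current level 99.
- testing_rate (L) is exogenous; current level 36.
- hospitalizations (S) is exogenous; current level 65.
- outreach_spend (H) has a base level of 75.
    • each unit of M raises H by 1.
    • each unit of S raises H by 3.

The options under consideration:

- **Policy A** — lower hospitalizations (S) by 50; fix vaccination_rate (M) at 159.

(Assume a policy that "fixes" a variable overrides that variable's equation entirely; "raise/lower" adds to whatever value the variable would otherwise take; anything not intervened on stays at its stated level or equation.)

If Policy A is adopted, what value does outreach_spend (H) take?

Policy A (S − 50, M := 159):
  M = 159
  S = 65 − 50 = 15
  H = 75 + 159 + 3·15 = 279

279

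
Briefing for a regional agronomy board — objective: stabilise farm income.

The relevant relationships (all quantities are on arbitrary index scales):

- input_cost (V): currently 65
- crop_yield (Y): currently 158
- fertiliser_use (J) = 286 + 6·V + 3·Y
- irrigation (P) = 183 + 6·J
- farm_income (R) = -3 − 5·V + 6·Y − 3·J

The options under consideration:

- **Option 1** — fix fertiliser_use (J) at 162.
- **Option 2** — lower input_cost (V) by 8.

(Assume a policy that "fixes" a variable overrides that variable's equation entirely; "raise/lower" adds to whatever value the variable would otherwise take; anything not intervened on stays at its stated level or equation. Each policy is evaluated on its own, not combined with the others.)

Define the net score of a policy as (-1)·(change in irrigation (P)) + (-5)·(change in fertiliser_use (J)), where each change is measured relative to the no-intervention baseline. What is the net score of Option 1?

Baseline:
  V = 65
  Y = 158
  J = 286 + 6·65 + 3·158 = 1150
  P = 183 + 6·1150 = 7083
Option 1 (J := 162):
  V = 65
  Y = 158
  J = 162
  P = 183 + 6·162 = 1155
ΔP = 1155 − 7083 = -5928; ΔJ = 162 − 1150 = -988
Score = (-1)·(-5928) + (-5)·(-988) = 10868

10868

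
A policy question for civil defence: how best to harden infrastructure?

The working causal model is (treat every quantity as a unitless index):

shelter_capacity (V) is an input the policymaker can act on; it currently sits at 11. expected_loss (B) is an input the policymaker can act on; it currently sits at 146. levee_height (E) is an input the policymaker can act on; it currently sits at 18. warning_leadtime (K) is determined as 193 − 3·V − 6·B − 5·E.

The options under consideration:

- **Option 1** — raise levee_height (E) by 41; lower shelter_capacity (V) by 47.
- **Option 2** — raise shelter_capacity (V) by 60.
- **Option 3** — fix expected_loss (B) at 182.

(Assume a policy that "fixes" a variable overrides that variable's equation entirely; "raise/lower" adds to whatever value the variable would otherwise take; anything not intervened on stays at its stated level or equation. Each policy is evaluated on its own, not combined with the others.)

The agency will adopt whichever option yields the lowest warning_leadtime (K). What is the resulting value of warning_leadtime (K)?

Option 1 (E + 41, V − 47):
  V = 11 − 47 = -36
  B = 146
  E = 18 + 41 = 59
  K = 193 − 3·(-36) − 6·146 − 5·59 = -870
Option 2 (V + 60):
  V = 11 + 60 = 71
  B = 146
  E = 18
  K = 193 − 3·71 − 6·146 − 5·18 = -986
Option 3 (B := 182):
  V = 11
  B = 182
  E = 18
  K = 193 − 3·11 − 6·182 − 5·18 = -1022
Comparing — Option 1: K=-870, Option 2: K=-986, Option 3: K=-1022. Lowest is -1022 (Option 3).

-1022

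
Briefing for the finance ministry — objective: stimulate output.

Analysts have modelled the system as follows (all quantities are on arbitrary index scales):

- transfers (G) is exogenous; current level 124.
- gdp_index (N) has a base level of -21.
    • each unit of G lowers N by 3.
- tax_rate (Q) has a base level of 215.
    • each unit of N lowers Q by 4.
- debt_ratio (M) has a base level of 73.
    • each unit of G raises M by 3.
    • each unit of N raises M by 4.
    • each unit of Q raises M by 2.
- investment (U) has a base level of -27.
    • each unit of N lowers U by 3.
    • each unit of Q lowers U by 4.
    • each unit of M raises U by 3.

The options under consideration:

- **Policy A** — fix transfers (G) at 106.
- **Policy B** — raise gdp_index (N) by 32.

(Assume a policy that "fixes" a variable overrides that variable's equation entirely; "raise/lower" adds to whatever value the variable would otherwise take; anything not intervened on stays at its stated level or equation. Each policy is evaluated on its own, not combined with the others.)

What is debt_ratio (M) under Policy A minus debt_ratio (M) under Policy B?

-142

Policy A (G := 106):
  G = 106
  N = -21 − 3·106 = -339
  Q = 215 − 4·(-339) = 1571
  M = 73 + 3·106 + 4·(-339) + 2·1571 = 2177
Policy B (N + 32):
  G = 124
  N = -21 − 3·124 (+32 from intervention) = -361
  Q = 215 − 4·(-361) = 1659
  M = 73 + 3·124 + 4·(-361) + 2·1659 = 2319
M: 2177 − 2319 = -142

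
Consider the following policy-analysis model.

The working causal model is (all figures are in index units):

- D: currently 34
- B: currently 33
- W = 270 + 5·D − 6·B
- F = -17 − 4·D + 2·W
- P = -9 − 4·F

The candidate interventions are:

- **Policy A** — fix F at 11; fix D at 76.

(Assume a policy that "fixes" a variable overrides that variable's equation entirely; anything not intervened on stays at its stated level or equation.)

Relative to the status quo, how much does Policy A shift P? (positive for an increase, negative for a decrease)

Baseline:
  D = 34
  B = 33
  W = 270 + 5·34 − 6·33 = 242
  F = -17 − 4·34 + 2·242 = 331
  P = -9 − 4·331 = -1333
Policy A (F := 11, D := 76):
  D = 76
  B = 33
  W = 270 + 5·76 − 6·33 = 452
  F = 11
  P = -9 − 4·11 = -53
Change in P: -53 − (-1333) = 1280

1280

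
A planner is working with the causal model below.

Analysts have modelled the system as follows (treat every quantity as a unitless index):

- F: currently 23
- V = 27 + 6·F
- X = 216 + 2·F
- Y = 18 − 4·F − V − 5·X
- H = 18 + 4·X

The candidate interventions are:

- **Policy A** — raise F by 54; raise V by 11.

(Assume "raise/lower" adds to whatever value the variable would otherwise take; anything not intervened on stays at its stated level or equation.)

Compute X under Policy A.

Policy A (F + 54, V + 11):
  F = 23 + 54 = 77
  X = 216 + 2·77 = 370

370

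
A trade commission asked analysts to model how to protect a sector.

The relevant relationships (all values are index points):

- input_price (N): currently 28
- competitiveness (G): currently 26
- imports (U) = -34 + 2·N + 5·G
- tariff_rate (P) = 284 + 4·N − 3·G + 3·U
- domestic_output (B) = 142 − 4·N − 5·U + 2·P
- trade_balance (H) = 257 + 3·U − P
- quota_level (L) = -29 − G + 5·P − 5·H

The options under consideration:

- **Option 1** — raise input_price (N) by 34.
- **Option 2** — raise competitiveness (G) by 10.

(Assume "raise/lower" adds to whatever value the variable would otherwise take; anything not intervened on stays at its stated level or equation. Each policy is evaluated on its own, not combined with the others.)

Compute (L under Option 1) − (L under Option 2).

Option 1 (N + 34):
  N = 28 + 34 = 62
  G = 26
  U = -34 + 2·62 + 5·26 = 220
  P = 284 + 4·62 − 3·26 + 3·220 = 1114
  H = 257 + 3·220 − 1114 = -197
  L = -29 − 26 + 5·1114 − 5·(-197) = 6500
Option 2 (G + 10):
  N = 28
  G = 26 + 10 = 36
  U = -34 + 2·28 + 5·36 = 202
  P = 284 + 4·28 − 3·36 + 3·202 = 894
  H = 257 + 3·202 − 894 = -31
  L = -29 − 36 + 5·894 − 5·(-31) = 4560
L: 6500 − 4560 = 1940

1940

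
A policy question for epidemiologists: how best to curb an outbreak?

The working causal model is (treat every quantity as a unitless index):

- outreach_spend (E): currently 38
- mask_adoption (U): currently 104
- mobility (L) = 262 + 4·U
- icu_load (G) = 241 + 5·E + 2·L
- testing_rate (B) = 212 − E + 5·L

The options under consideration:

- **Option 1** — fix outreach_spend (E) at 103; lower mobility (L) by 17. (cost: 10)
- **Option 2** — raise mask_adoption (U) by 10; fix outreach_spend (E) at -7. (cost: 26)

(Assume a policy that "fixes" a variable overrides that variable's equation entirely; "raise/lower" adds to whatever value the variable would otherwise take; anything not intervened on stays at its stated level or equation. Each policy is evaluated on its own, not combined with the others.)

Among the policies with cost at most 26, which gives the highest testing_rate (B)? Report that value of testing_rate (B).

3809

Option 1 (E := 103, L − 17):
  E = 103
  U = 104
  L = 262 + 4·104 (−17 from intervention) = 661
  B = 212 − 103 + 5·661 = 3414
Option 2 (U + 10, E := -7):
  E = -7
  U = 104 + 10 = 114
  L = 262 + 4·114 = 718
  B = 212 − (-7) + 5·718 = 3809
Comparing — Option 1: B=3414, Option 2: B=3809. Highest is 3809 (Option 2).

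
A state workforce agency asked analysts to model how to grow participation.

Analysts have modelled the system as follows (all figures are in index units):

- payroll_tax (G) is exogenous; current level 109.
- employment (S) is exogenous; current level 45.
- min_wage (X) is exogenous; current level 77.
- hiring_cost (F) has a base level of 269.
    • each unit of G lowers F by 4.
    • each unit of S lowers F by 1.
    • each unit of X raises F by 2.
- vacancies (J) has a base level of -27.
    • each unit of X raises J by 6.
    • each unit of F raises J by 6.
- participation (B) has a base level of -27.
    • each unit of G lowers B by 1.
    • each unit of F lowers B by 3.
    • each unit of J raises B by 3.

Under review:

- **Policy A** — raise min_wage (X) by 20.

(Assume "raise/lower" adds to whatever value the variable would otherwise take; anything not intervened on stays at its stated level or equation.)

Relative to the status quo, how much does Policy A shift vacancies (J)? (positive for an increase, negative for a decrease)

Baseline:
  G = 109
  S = 45
  X = 77
  F = 269 − 4·109 − 45 + 2·77 = -58
  J = -27 + 6·77 + 6·(-58) = 87
Policy A (X + 20):
  G = 109
  S = 45
  X = 77 + 20 = 97
  F = 269 − 4·109 − 45 + 2·97 = -18
  J = -27 + 6·97 + 6·(-18) = 447
Change in J: 447 − 87 = 360

360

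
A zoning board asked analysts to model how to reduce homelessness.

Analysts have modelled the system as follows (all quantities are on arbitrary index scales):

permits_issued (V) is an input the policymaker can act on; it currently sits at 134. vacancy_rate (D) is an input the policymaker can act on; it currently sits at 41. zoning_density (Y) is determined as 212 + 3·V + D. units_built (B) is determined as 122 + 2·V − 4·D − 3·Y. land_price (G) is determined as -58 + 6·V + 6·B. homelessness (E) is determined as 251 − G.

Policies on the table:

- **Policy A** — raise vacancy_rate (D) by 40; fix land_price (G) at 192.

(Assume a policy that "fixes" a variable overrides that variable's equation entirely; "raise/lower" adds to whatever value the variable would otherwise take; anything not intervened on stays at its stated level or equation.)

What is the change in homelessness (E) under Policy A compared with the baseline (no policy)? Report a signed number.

Baseline:
  V = 134
  D = 41
  Y = 212 + 3·134 + 41 = 655
  B = 122 + 2·134 − 4·41 − 3·655 = -1739
  G = -58 + 6·134 + 6·(-1739) = -9688
  E = 251 − (-9688) = 9939
Policy A (D + 40, G := 192):
  V = 134
  D = 41 + 40 = 81
  Y = 212 + 3·134 + 81 = 695
  B = 122 + 2·134 − 4·81 − 3·695 = -2019
  G = 192
  E = 251 − 192 = 59
Change in E: 59 − 9939 = -9880

-9880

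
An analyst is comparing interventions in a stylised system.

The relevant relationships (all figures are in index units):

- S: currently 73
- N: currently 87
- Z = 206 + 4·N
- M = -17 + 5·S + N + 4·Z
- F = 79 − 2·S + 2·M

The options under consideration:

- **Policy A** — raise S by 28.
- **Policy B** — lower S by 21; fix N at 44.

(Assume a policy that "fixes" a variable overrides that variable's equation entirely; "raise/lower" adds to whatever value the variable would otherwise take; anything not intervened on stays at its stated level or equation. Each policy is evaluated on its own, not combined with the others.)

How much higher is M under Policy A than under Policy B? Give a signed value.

976

Policy A (S + 28):
  S = 73 + 28 = 101
  N = 87
  Z = 206 + 4·87 = 554
  M = -17 + 5·101 + 87 + 4·554 = 2791
Policy B (S − 21, N := 44):
  S = 73 − 21 = 52
  N = 44
  Z = 206 + 4·44 = 382
  M = -17 + 5·52 + 44 + 4·382 = 1815
M: 2791 − 1815 = 976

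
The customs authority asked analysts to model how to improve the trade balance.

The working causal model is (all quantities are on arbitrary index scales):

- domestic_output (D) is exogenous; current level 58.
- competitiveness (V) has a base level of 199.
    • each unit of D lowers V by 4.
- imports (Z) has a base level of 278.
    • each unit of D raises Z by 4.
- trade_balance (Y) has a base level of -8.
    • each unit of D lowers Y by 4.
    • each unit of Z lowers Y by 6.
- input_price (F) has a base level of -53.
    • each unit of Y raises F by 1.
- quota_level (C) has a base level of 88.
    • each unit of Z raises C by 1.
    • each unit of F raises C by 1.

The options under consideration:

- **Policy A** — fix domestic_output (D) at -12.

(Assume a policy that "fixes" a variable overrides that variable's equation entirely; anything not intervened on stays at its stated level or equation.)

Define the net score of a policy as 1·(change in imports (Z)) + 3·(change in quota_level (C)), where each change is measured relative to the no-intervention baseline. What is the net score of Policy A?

4760

Baseline:
  D = 58
  Z = 278 + 4·58 = 510
  Y = -8 − 4·58 − 6·510 = -3300
  F = -53 + (-3300) = -3353
  C = 88 + 510 + (-3353) = -2755
Policy A (D := -12):
  D = -12
  Z = 278 + 4·(-12) = 230
  Y = -8 − 4·(-12) − 6·230 = -1340
  F = -53 + (-1340) = -1393
  C = 88 + 230 + (-1393) = -1075
ΔZ = 230 − 510 = -280; ΔC = -1075 − (-2755) = 1680
Score = 1·(-280) + 3·1680 = 4760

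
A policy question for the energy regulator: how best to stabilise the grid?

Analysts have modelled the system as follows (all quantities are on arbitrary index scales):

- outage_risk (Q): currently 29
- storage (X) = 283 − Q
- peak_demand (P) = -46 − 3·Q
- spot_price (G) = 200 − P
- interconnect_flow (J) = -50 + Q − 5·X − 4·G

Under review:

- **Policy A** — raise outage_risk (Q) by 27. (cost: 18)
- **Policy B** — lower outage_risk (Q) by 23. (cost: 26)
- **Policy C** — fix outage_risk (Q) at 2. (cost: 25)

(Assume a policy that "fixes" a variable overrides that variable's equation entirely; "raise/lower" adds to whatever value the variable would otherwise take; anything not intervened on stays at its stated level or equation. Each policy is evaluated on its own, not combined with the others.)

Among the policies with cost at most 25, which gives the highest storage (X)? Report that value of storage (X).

Policy A (Q + 27):
  Q = 29 + 27 = 56
  X = 283 − 56 = 227
Policy C (Q := 2):
  Q = 2
  X = 283 − 2 = 281
Comparing — Policy A: X=227, Policy C: X=281. Highest is 281 (Policy C).

281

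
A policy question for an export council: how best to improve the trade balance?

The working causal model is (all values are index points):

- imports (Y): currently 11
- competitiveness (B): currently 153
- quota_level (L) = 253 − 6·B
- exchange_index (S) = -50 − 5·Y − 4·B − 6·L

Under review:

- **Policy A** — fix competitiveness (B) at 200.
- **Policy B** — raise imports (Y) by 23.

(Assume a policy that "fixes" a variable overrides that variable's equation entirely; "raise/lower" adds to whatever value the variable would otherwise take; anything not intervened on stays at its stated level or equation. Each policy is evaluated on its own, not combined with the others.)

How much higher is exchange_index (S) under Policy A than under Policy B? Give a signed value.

Policy A (B := 200):
  Y = 11
  B = 200
  L = 253 − 6·200 = -947
  S = -50 − 5·11 − 4·200 − 6·(-947) = 4777
Policy B (Y + 23):
  Y = 11 + 23 = 34
  B = 153
  L = 253 − 6·153 = -665
  S = -50 − 5·34 − 4·153 − 6·(-665) = 3158
S: 4777 − 3158 = 1619

1619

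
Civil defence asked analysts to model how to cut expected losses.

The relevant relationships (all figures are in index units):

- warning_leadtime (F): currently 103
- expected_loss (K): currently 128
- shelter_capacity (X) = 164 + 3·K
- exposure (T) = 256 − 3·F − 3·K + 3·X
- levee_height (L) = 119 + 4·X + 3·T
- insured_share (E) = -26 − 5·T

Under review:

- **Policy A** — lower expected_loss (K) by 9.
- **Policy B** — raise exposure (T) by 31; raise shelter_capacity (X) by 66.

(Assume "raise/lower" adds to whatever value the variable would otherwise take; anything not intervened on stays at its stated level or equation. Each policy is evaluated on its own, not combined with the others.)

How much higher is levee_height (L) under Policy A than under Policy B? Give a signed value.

-1221

Policy A (K − 9):
  F = 103
  K = 128 − 9 = 119
  X = 164 + 3·119 = 521
  T = 256 − 3·103 − 3·119 + 3·521 = 1153
  L = 119 + 4·521 + 3·1153 = 5662
Policy B (T + 31, X + 66):
  F = 103
  K = 128
  X = 164 + 3·128 (+66 from intervention) = 614
  T = 256 − 3·103 − 3·128 + 3·614 (+31 from intervention) = 1436
  L = 119 + 4·614 + 3·1436 = 6883
L: 5662 − 6883 = -1221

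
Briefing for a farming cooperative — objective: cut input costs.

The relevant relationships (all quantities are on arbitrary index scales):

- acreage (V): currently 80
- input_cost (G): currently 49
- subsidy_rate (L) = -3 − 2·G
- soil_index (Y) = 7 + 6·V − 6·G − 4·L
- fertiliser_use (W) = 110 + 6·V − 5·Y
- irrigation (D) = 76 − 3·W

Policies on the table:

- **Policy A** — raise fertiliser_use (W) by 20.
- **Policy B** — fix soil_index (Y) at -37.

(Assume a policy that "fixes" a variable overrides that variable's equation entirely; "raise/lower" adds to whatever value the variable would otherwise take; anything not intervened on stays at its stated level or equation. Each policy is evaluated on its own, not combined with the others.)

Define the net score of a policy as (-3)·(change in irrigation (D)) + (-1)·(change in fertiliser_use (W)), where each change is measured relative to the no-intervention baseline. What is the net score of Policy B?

Baseline:
  V = 80
  G = 49
  L = -3 − 2·49 = -101
  Y = 7 + 6·80 − 6·49 − 4·(-101) = 597
  W = 110 + 6·80 − 5·597 = -2395
  D = 76 − 3·(-2395) = 7261
Policy B (Y := -37):
  V = 80
  G = 49
  L = -3 − 2·49 = -101
  Y = -37
  W = 110 + 6·80 − 5·(-37) = 775
  D = 76 − 3·775 = -2249
ΔD = -2249 − 7261 = -9510; ΔW = 775 − (-2395) = 3170
Score = (-3)·(-9510) + (-1)·3170 = 25360

25360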